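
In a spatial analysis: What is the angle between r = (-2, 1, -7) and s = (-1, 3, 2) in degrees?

r·s = (-2)·(-1) + 1·3 + (-7)·2 = 2 + 3 - 14 = -9
|r| = √((-2)² + 1² + (-7)²) = √54 ≈ 7.348
|s| = √((-1)² + 3² + 2²) = √14 ≈ 3.742
cos θ = (r·s)/(|r||s|) = -9/(7.348·3.742) ≈ -0.3273
θ = arccos(-0.3273) ≈ 109.1°

109.1°


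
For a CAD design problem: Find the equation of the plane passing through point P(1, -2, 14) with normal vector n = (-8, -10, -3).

The plane through P with normal n = (a, b, c) satisfies n·(r - P) = 0,
i.e. ax + by + cz = a·x₀ + b·y₀ + c·z₀.
d = (-8)·1 + (-10)·(-2) + (-3)·14
  = -8 + 20 - 42
  = -30
Equation: -8x - 10y - 3z = -30

-8x - 10y - 3z = -30


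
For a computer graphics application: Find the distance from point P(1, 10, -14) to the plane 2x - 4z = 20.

distance = |a·x₀ + b·y₀ + c·z₀ - d| / √(a² + b² + c²)
  = |2·1 + 0·10 + (-4)·(-14) - 20| / √(2² + 0² + (-4)²)
  = |2 + 0 + 56 - 20| / √(4 + 0 + 16)
  = |38| / √20
  = 38 / 4.472
  ≈ 8.497

8.497


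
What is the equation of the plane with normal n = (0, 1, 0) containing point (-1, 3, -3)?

The plane through P with normal n = (a, b, c) satisfies n·(r - P) = 0,
i.e. ax + by + cz = a·x₀ + b·y₀ + c·z₀.
d = 0·(-1) + 1·3 + 0·(-3)
  = 0 + 3 + 0
  = 3
Equation: y = 3

y = 3


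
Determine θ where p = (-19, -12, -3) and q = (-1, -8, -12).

p·q = (-19)·(-1) + (-12)·(-8) + (-3)·(-12) = 19 + 96 + 36 = 151
|p| = √((-19)² + (-12)² + (-3)²) = √514 ≈ 22.67
|q| = √((-1)² + (-8)² + (-12)²) = √209 ≈ 14.46
cos θ = (p·q)/(|p||q|) = 151/(22.67·14.46) ≈ 0.4607
θ = arccos(0.4607) ≈ 62.57°

62.57°


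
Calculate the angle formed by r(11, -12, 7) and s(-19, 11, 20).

r·s = 11·(-19) + (-12)·11 + 7·20 = -209 - 132 + 140 = -201
|r| = √(11² + (-12)² + 7²) = √314 ≈ 17.72
|s| = √((-19)² + 11² + 20²) = √882 ≈ 29.7
cos θ = (r·s)/(|r||s|) = -201/(17.72·29.7) ≈ -0.3819
θ = arccos(-0.3819) ≈ 112.5°

112.5°


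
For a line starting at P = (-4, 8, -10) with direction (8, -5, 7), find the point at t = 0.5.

P(t) = P + t·d
  = (-4 + 8·0.5, 8 + (-5)·0.5, -10 + 7·0.5)
  = (-4 + 4, 8 - 2.5, -10 + 3.5)
  = (0, 5.5, -6.5)

(0, 5.5, -6.5)


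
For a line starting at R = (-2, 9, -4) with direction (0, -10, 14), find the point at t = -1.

P(t) = R + t·d
  = (-2 + 0·(-1), 9 + (-10)·(-1), -4 + 14·(-1))
  = (-2 + 0, 9 + 10, -4 - 14)
  = (-2, 19, -18)

(-2, 19, -18)


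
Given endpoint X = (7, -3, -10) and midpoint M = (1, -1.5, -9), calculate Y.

Y = 2M - X
  = (2·1 - 7, 2·(-1.5) - (-3), 2·(-9) - (-10))
  = (2 - 7, -3 + 3, -18 + 10)
  = (-5, 0, -8)

(-5, 0, -8)


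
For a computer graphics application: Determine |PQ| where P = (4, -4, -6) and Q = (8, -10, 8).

d = √[(x₂-x₁)² + (y₂-y₁)² + (z₂-z₁)²]
  = √[4² + (-6)² + 14²]
  = √[16 + 36 + 196]
  = √248
  ≈ 15.75

15.75


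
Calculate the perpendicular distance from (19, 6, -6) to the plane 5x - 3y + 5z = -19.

distance = |a·x₀ + b·y₀ + c·z₀ - d| / √(a² + b² + c²)
  = |5·19 + (-3)·6 + 5·(-6) - (-19)| / √(5² + (-3)² + 5²)
  = |95 - 18 - 30 + 19| / √(25 + 9 + 25)
  = |66| / √59
  = 66 / 7.681
  ≈ 8.592

8.592


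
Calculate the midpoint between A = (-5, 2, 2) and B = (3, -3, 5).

M = ((x₁+x₂)/2, (y₁+y₂)/2, (z₁+z₂)/2)
  = ((-5 + 3)/2, (2 - 3)/2, (2 + 5)/2)
  = (-2/2, -1/2, 7/2)
  = (-1, -0.5, 3.5)

(-1, -0.5, 3.5)


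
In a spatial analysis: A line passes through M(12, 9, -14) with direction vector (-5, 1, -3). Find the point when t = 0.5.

P(t) = M + t·d
  = (12 + (-5)·0.5, 9 + 1·0.5, -14 + (-3)·0.5)
  = (12 - 2.5, 9 + 0.5, -14 - 1.5)
  = (9.5, 9.5, -15.5)

(9.5, 9.5, -15.5)


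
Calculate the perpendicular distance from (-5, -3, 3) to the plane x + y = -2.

distance = |a·x₀ + b·y₀ + c·z₀ - d| / √(a² + b² + c²)
  = |1·(-5) + 1·(-3) + 0·3 - (-2)| / √(1² + 1² + 0²)
  = |-5 - 3 + 0 + 2| / √(1 + 1 + 0)
  = |-6| / √2
  = 6 / 1.414
  ≈ 4.243

4.243


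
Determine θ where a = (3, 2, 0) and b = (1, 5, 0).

a·b = 3·1 + 2·5 + 0·0 = 3 + 10 + 0 = 13
|a| = √(3² + 2² + 0²) = √13 ≈ 3.606
|b| = √(1² + 5² + 0²) = √26 ≈ 5.099
cos θ = (a·b)/(|a||b|) = 13/(3.606·5.099) ≈ 0.7071
θ = arccos(0.7071) ≈ 45°

45°


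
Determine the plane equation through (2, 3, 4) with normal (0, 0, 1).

The plane through P with normal n = (a, b, c) satisfies n·(r - P) = 0,
i.e. ax + by + cz = a·x₀ + b·y₀ + c·z₀.
d = 0·2 + 0·3 + 1·4
  = 0 + 0 + 4
  = 4
Equation: z = 4

z = 4


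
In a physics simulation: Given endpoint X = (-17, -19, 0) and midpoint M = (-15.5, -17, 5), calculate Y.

Y = 2M - X
  = (2·(-15.5) - (-17), 2·(-17) - (-19), 2·5 - 0)
  = (-31 + 17, -34 + 19, 10 + 0)
  = (-14, -15, 10)

(-14, -15, 10)


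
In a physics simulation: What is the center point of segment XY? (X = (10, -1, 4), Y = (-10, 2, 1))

M = ((x₁+x₂)/2, (y₁+y₂)/2, (z₁+z₂)/2)
  = ((10 - 10)/2, (-1 + 2)/2, (4 + 1)/2)
  = (0/2, 1/2, 5/2)
  = (0, 0.5, 2.5)

(0, 0.5, 2.5)


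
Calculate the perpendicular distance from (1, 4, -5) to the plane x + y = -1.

distance = |a·x₀ + b·y₀ + c·z₀ - d| / √(a² + b² + c²)
  = |1·1 + 1·4 + 0·(-5) - (-1)| / √(1² + 1² + 0²)
  = |1 + 4 + 0 + 1| / √(1 + 1 + 0)
  = |6| / √2
  = 6 / 1.414
  ≈ 4.243

4.243


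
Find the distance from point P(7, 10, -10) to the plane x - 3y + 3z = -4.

distance = |a·x₀ + b·y₀ + c·z₀ - d| / √(a² + b² + c²)
  = |1·7 + (-3)·10 + 3·(-10) - (-4)| / √(1² + (-3)² + 3²)
  = |7 - 30 - 30 + 4| / √(1 + 9 + 9)
  = |-49| / √19
  = 49 / 4.359
  ≈ 11.24

11.24


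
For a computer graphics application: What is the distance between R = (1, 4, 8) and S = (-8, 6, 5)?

d = √[(x₂-x₁)² + (y₂-y₁)² + (z₂-z₁)²]
  = √[(-9)² + 2² + (-3)²]
  = √[81 + 4 + 9]
  = √94
  ≈ 9.695

9.695


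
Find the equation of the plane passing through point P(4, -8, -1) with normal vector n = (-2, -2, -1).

The plane through P with normal n = (a, b, c) satisfies n·(r - P) = 0,
i.e. ax + by + cz = a·x₀ + b·y₀ + c·z₀.
d = (-2)·4 + (-2)·(-8) + (-1)·(-1)
  = -8 + 16 + 1
  = 9
Equation: -2x - 2y - z = 9

-2x - 2y - z = 9


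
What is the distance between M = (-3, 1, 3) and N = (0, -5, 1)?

d = √[(x₂-x₁)² + (y₂-y₁)² + (z₂-z₁)²]
  = √[3² + (-6)² + (-2)²]
  = √[9 + 36 + 4]
  = √49
  ≈ 7

7


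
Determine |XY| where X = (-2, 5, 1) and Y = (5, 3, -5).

d = √[(x₂-x₁)² + (y₂-y₁)² + (z₂-z₁)²]
  = √[7² + (-2)² + (-6)²]
  = √[49 + 4 + 36]
  = √89
  ≈ 9.434

9.434


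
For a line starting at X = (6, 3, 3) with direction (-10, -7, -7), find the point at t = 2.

P(t) = X + t·d
  = (6 + (-10)·2, 3 + (-7)·2, 3 + (-7)·2)
  = (6 - 20, 3 - 14, 3 - 14)
  = (-14, -11, -11)

(-14, -11, -11)


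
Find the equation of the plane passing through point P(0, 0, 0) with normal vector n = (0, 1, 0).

The plane through P with normal n = (a, b, c) satisfies n·(r - P) = 0,
i.e. ax + by + cz = a·x₀ + b·y₀ + c·z₀.
d = 0·0 + 1·0 + 0·0
  = 0 + 0 + 0
  = 0
Equation: y = 0

y = 0


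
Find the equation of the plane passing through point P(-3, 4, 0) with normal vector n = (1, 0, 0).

The plane through P with normal n = (a, b, c) satisfies n·(r - P) = 0,
i.e. ax + by + cz = a·x₀ + b·y₀ + c·z₀.
d = 1·(-3) + 0·4 + 0·0
  = -3 + 0 + 0
  = -3
Equation: x = -3

x = -3


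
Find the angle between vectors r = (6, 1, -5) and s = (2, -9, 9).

r·s = 6·2 + 1·(-9) + (-5)·9 = 12 - 9 - 45 = -42
|r| = √(6² + 1² + (-5)²) = √62 ≈ 7.874
|s| = √(2² + (-9)² + 9²) = √166 ≈ 12.88
cos θ = (r·s)/(|r||s|) = -42/(7.874·12.88) ≈ -0.414
θ = arccos(-0.414) ≈ 114.5°

114.5°


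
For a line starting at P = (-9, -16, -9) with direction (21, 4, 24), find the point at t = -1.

P(t) = P + t·d
  = (-9 + 21·(-1), -16 + 4·(-1), -9 + 24·(-1))
  = (-9 - 21, -16 - 4, -9 - 24)
  = (-30, -20, -33)

(-30, -20, -33)


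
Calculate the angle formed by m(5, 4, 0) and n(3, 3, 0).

m·n = 5·3 + 4·3 + 0·0 = 15 + 12 + 0 = 27
|m| = √(5² + 4² + 0²) = √41 ≈ 6.403
|n| = √(3² + 3² + 0²) = √18 ≈ 4.243
cos θ = (m·n)/(|m||n|) = 27/(6.403·4.243) ≈ 0.9939
θ = arccos(0.9939) ≈ 6.34°

6.34°


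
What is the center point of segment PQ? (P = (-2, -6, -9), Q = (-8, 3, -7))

M = ((x₁+x₂)/2, (y₁+y₂)/2, (z₁+z₂)/2)
  = ((-2 - 8)/2, (-6 + 3)/2, (-9 - 7)/2)
  = (-10/2, -3/2, -16/2)
  = (-5, -1.5, -8)

(-5, -1.5, -8)


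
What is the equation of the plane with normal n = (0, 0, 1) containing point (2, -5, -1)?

The plane through P with normal n = (a, b, c) satisfies n·(r - P) = 0,
i.e. ax + by + cz = a·x₀ + b·y₀ + c·z₀.
d = 0·2 + 0·(-5) + 1·(-1)
  = 0 + 0 - 1
  = -1
Equation: z = -1

z = -1


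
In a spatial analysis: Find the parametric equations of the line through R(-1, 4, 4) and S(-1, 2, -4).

Direction vector d = S - R = (-1 + 1, 2 - 4, -4 - 4) = (0, -2, -8)
Parametric form r = R + t·d:
x = -1, y = 4 - 2t, z = 4 - 8t

x = -1, y = 4 - 2t, z = 4 - 8t


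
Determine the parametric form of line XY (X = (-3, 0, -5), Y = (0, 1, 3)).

Direction vector d = Y - X = (0 + 3, 1 + 0, 3 + 5) = (3, 1, 8)
Parametric form r = X + t·d:
x = -3 + 3t, y = 0 + t, z = -5 + 8t

x = -3 + 3t, y = 0 + t, z = -5 + 8t


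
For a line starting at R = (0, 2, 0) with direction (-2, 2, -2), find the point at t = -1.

P(t) = R + t·d
  = (0 + (-2)·(-1), 2 + 2·(-1), 0 + (-2)·(-1))
  = (0 + 2, 2 - 2, 0 + 2)
  = (2, 0, 2)

(2, 0, 2)


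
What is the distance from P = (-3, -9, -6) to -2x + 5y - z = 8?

distance = |a·x₀ + b·y₀ + c·z₀ - d| / √(a² + b² + c²)
  = |(-2)·(-3) + 5·(-9) + (-1)·(-6) - 8| / √((-2)² + 5² + (-1)²)
  = |6 - 45 + 6 - 8| / √(4 + 25 + 1)
  = |-41| / √30
  = 41 / 5.477
  ≈ 7.486

7.486


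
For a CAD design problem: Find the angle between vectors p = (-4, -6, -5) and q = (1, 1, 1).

p·q = (-4)·1 + (-6)·1 + (-5)·1 = -4 - 6 - 5 = -15
|p| = √((-4)² + (-6)² + (-5)²) = √77 ≈ 8.775
|q| = √(1² + 1² + 1²) = √3 ≈ 1.732
cos θ = (p·q)/(|p||q|) = -15/(8.775·1.732) ≈ -0.9869
θ = arccos(-0.9869) ≈ 170.7°

170.7°


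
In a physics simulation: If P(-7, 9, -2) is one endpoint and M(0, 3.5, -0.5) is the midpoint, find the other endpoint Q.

Q = 2M - P
  = (2·0 - (-7), 2·3.5 - 9, 2·(-0.5) - (-2))
  = (0 + 7, 7 - 9, -1 + 2)
  = (7, -2, 1)

(7, -2, 1)


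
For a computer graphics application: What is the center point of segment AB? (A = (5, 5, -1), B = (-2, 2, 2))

M = ((x₁+x₂)/2, (y₁+y₂)/2, (z₁+z₂)/2)
  = ((5 - 2)/2, (5 + 2)/2, (-1 + 2)/2)
  = (3/2, 7/2, 1/2)
  = (1.5, 3.5, 0.5)

(1.5, 3.5, 0.5)


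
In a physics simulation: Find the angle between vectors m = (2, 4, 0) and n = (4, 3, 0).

m·n = 2·4 + 4·3 + 0·0 = 8 + 12 + 0 = 20
|m| = √(2² + 4² + 0²) = √20 ≈ 4.472
|n| = √(4² + 3² + 0²) = √25 ≈ 5
cos θ = (m·n)/(|m||n|) = 20/(4.472·5) ≈ 0.8944
θ = arccos(0.8944) ≈ 26.57°

26.57°


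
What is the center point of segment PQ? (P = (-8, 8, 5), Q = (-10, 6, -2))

M = ((x₁+x₂)/2, (y₁+y₂)/2, (z₁+z₂)/2)
  = ((-8 - 10)/2, (8 + 6)/2, (5 - 2)/2)
  = (-18/2, 14/2, 3/2)
  = (-9, 7, 1.5)

(-9, 7, 1.5)


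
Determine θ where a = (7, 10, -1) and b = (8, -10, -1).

a·b = 7·8 + 10·(-10) + (-1)·(-1) = 56 - 100 + 1 = -43
|a| = √(7² + 10² + (-1)²) = √150 ≈ 12.25
|b| = √(8² + (-10)² + (-1)²) = √165 ≈ 12.85
cos θ = (a·b)/(|a||b|) = -43/(12.25·12.85) ≈ -0.2733
θ = arccos(-0.2733) ≈ 105.9°

105.9°


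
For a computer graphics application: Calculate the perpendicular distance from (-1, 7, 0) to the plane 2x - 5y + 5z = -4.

distance = |a·x₀ + b·y₀ + c·z₀ - d| / √(a² + b² + c²)
  = |2·(-1) + (-5)·7 + 5·0 - (-4)| / √(2² + (-5)² + 5²)
  = |-2 - 35 + 0 + 4| / √(4 + 25 + 25)
  = |-33| / √54
  = 33 / 7.348
  ≈ 4.491

4.491


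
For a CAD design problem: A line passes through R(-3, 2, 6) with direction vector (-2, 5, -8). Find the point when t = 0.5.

P(t) = R + t·d
  = (-3 + (-2)·0.5, 2 + 5·0.5, 6 + (-8)·0.5)
  = (-3 - 1, 2 + 2.5, 6 - 4)
  = (-4, 4.5, 2)

(-4, 4.5, 2)


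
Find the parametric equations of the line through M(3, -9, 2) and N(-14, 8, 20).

Direction vector d = N - M = (-14 - 3, 8 + 9, 20 - 2) = (-17, 17, 18)
Parametric form r = M + t·d:
x = 3 - 17t, y = -9 + 17t, z = 2 + 18t

x = 3 - 17t, y = -9 + 17t, z = 2 + 18t


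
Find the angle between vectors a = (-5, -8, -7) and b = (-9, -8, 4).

a·b = (-5)·(-9) + (-8)·(-8) + (-7)·4 = 45 + 64 - 28 = 81
|a| = √((-5)² + (-8)² + (-7)²) = √138 ≈ 11.75
|b| = √((-9)² + (-8)² + 4²) = √161 ≈ 12.69
cos θ = (a·b)/(|a||b|) = 81/(11.75·12.69) ≈ 0.5434
θ = arccos(0.5434) ≈ 57.08°

57.08°


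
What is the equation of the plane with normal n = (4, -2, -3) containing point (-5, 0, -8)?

The plane through P with normal n = (a, b, c) satisfies n·(r - P) = 0,
i.e. ax + by + cz = a·x₀ + b·y₀ + c·z₀.
d = 4·(-5) + (-2)·0 + (-3)·(-8)
  = -20 + 0 + 24
  = 4
Equation: 4x - 2y - 3z = 4

4x - 2y - 3z = 4


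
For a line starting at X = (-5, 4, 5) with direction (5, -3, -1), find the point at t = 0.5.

P(t) = X + t·d
  = (-5 + 5·0.5, 4 + (-3)·0.5, 5 + (-1)·0.5)
  = (-5 + 2.5, 4 - 1.5, 5 - 0.5)
  = (-2.5, 2.5, 4.5)

(-2.5, 2.5, 4.5)


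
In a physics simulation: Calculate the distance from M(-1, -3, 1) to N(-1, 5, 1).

d = √[(x₂-x₁)² + (y₂-y₁)² + (z₂-z₁)²]
  = √[0² + 8² + 0²]
  = √[0 + 64 + 0]
  = √64
  ≈ 8

8


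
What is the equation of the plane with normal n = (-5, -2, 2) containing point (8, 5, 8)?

The plane through P with normal n = (a, b, c) satisfies n·(r - P) = 0,
i.e. ax + by + cz = a·x₀ + b·y₀ + c·z₀.
d = (-5)·8 + (-2)·5 + 2·8
  = -40 - 10 + 16
  = -34
Equation: -5x - 2y + 2z = -34

-5x - 2y + 2z = -34


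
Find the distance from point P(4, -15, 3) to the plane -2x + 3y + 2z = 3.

distance = |a·x₀ + b·y₀ + c·z₀ - d| / √(a² + b² + c²)
  = |(-2)·4 + 3·(-15) + 2·3 - 3| / √((-2)² + 3² + 2²)
  = |-8 - 45 + 6 - 3| / √(4 + 9 + 4)
  = |-50| / √17
  = 50 / 4.123
  ≈ 12.13

12.13


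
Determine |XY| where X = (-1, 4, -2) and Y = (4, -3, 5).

d = √[(x₂-x₁)² + (y₂-y₁)² + (z₂-z₁)²]
  = √[5² + (-7)² + 7²]
  = √[25 + 49 + 49]
  = √123
  ≈ 11.09

11.09


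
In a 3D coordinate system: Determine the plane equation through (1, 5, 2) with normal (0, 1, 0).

The plane through P with normal n = (a, b, c) satisfies n·(r - P) = 0,
i.e. ax + by + cz = a·x₀ + b·y₀ + c·z₀.
d = 0·1 + 1·5 + 0·2
  = 0 + 5 + 0
  = 5
Equation: y = 5

y = 5


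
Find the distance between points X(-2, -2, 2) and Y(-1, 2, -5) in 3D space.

d = √[(x₂-x₁)² + (y₂-y₁)² + (z₂-z₁)²]
  = √[1² + 4² + (-7)²]
  = √[1 + 16 + 49]
  = √66
  ≈ 8.124

8.124


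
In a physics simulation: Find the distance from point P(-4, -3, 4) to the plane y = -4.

distance = |a·x₀ + b·y₀ + c·z₀ - d| / √(a² + b² + c²)
  = |0·(-4) + 1·(-3) + 0·4 - (-4)| / √(0² + 1² + 0²)
  = |0 - 3 + 0 + 4| / √(0 + 1 + 0)
  = |1| / √1
  = 1 / 1
  ≈ 1

1


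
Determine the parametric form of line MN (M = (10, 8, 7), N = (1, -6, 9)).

Direction vector d = N - M = (1 - 10, -6 - 8, 9 - 7) = (-9, -14, 2)
Parametric form r = M + t·d:
x = 10 - 9t, y = 8 - 14t, z = 7 + 2t

x = 10 - 9t, y = 8 - 14t, z = 7 + 2t


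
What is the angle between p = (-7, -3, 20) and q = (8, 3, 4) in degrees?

p·q = (-7)·8 + (-3)·3 + 20·4 = -56 - 9 + 80 = 15
|p| = √((-7)² + (-3)² + 20²) = √458 ≈ 21.4
|q| = √(8² + 3² + 4²) = √89 ≈ 9.434
cos θ = (p·q)/(|p||q|) = 15/(21.4·9.434) ≈ 0.0743
θ = arccos(0.0743) ≈ 85.74°

85.74°


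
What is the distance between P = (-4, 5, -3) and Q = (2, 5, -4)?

d = √[(x₂-x₁)² + (y₂-y₁)² + (z₂-z₁)²]
  = √[6² + 0² + (-1)²]
  = √[36 + 0 + 1]
  = √37
  ≈ 6.083

6.083


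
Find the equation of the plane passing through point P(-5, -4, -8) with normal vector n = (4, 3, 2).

The plane through P with normal n = (a, b, c) satisfies n·(r - P) = 0,
i.e. ax + by + cz = a·x₀ + b·y₀ + c·z₀.
d = 4·(-5) + 3·(-4) + 2·(-8)
  = -20 - 12 - 16
  = -48
Equation: 4x + 3y + 2z = -48

4x + 3y + 2z = -48


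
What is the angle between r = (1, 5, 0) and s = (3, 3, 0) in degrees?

r·s = 1·3 + 5·3 + 0·0 = 3 + 15 + 0 = 18
|r| = √(1² + 5² + 0²) = √26 ≈ 5.099
|s| = √(3² + 3² + 0²) = √18 ≈ 4.243
cos θ = (r·s)/(|r||s|) = 18/(5.099·4.243) ≈ 0.8321
θ = arccos(0.8321) ≈ 33.69°

33.69°


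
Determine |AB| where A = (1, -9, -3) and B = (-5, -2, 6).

d = √[(x₂-x₁)² + (y₂-y₁)² + (z₂-z₁)²]
  = √[(-6)² + 7² + 9²]
  = √[36 + 49 + 81]
  = √166
  ≈ 12.88

12.88


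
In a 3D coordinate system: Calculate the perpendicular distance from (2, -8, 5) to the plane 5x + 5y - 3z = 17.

distance = |a·x₀ + b·y₀ + c·z₀ - d| / √(a² + b² + c²)
  = |5·2 + 5·(-8) + (-3)·5 - 17| / √(5² + 5² + (-3)²)
  = |10 - 40 - 15 - 17| / √(25 + 25 + 9)
  = |-62| / √59
  = 62 / 7.681
  ≈ 8.072

8.072


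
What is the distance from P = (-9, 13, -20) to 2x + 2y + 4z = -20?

distance = |a·x₀ + b·y₀ + c·z₀ - d| / √(a² + b² + c²)
  = |2·(-9) + 2·13 + 4·(-20) - (-20)| / √(2² + 2² + 4²)
  = |-18 + 26 - 80 + 20| / √(4 + 4 + 16)
  = |-52| / √24
  = 52 / 4.899
  ≈ 10.61

10.61


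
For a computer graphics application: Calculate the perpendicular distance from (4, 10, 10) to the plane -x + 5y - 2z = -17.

distance = |a·x₀ + b·y₀ + c·z₀ - d| / √(a² + b² + c²)
  = |(-1)·4 + 5·10 + (-2)·10 - (-17)| / √((-1)² + 5² + (-2)²)
  = |-4 + 50 - 20 + 17| / √(1 + 25 + 4)
  = |43| / √30
  = 43 / 5.477
  ≈ 7.851

7.851


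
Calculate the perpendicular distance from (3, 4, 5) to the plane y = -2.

distance = |a·x₀ + b·y₀ + c·z₀ - d| / √(a² + b² + c²)
  = |0·3 + 1·4 + 0·5 - (-2)| / √(0² + 1² + 0²)
  = |0 + 4 + 0 + 2| / √(0 + 1 + 0)
  = |6| / √1
  = 6 / 1
  ≈ 6

6


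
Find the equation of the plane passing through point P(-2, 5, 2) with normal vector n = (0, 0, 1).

The plane through P with normal n = (a, b, c) satisfies n·(r - P) = 0,
i.e. ax + by + cz = a·x₀ + b·y₀ + c·z₀.
d = 0·(-2) + 0·5 + 1·2
  = 0 + 0 + 2
  = 2
Equation: z = 2

z = 2


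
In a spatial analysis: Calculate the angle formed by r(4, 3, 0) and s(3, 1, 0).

r·s = 4·3 + 3·1 + 0·0 = 12 + 3 + 0 = 15
|r| = √(4² + 3² + 0²) = √25 ≈ 5
|s| = √(3² + 1² + 0²) = √10 ≈ 3.162
cos θ = (r·s)/(|r||s|) = 15/(5·3.162) ≈ 0.9487
θ = arccos(0.9487) ≈ 18.43°

18.43°


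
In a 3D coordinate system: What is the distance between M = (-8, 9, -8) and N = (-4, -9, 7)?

d = √[(x₂-x₁)² + (y₂-y₁)² + (z₂-z₁)²]
  = √[4² + (-18)² + 15²]
  = √[16 + 324 + 225]
  = √565
  ≈ 23.77

23.77


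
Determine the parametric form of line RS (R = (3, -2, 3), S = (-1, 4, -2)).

Direction vector d = S - R = (-1 - 3, 4 + 2, -2 - 3) = (-4, 6, -5)
Parametric form r = R + t·d:
x = 3 - 4t, y = -2 + 6t, z = 3 - 5t

x = 3 - 4t, y = -2 + 6t, z = 3 - 5t


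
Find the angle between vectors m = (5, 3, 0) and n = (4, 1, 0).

m·n = 5·4 + 3·1 + 0·0 = 20 + 3 + 0 = 23
|m| = √(5² + 3² + 0²) = √34 ≈ 5.831
|n| = √(4² + 1² + 0²) = √17 ≈ 4.123
cos θ = (m·n)/(|m||n|) = 23/(5.831·4.123) ≈ 0.9567
θ = arccos(0.9567) ≈ 16.93°

16.93°


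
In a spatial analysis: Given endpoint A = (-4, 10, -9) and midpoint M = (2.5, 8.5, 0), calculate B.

B = 2M - A
  = (2·2.5 - (-4), 2·8.5 - 10, 2·0 - (-9))
  = (5 + 4, 17 - 10, 0 + 9)
  = (9, 7, 9)

(9, 7, 9)


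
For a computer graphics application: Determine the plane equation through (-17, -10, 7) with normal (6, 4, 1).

The plane through P with normal n = (a, b, c) satisfies n·(r - P) = 0,
i.e. ax + by + cz = a·x₀ + b·y₀ + c·z₀.
d = 6·(-17) + 4·(-10) + 1·7
  = -102 - 40 + 7
  = -135
Equation: 6x + 4y + z = -135

6x + 4y + z = -135


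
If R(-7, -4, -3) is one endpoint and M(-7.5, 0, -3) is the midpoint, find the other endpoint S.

S = 2M - R
  = (2·(-7.5) - (-7), 2·0 - (-4), 2·(-3) - (-3))
  = (-15 + 7, 0 + 4, -6 + 3)
  = (-8, 4, -3)

(-8, 4, -3)


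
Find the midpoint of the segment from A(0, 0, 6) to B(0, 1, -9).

M = ((x₁+x₂)/2, (y₁+y₂)/2, (z₁+z₂)/2)
  = ((0 + 0)/2, (0 + 1)/2, (6 - 9)/2)
  = (0/2, 1/2, -3/2)
  = (0, 0.5, -1.5)

(0, 0.5, -1.5)


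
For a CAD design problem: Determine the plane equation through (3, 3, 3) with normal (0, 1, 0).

The plane through P with normal n = (a, b, c) satisfies n·(r - P) = 0,
i.e. ax + by + cz = a·x₀ + b·y₀ + c·z₀.
d = 0·3 + 1·3 + 0·3
  = 0 + 3 + 0
  = 3
Equation: y = 3

y = 3


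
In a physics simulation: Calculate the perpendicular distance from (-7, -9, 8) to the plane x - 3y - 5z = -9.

distance = |a·x₀ + b·y₀ + c·z₀ - d| / √(a² + b² + c²)
  = |1·(-7) + (-3)·(-9) + (-5)·8 - (-9)| / √(1² + (-3)² + (-5)²)
  = |-7 + 27 - 40 + 9| / √(1 + 9 + 25)
  = |-11| / √35
  = 11 / 5.916
  ≈ 1.859

1.859


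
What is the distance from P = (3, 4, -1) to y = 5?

distance = |a·x₀ + b·y₀ + c·z₀ - d| / √(a² + b² + c²)
  = |0·3 + 1·4 + 0·(-1) - 5| / √(0² + 1² + 0²)
  = |0 + 4 + 0 - 5| / √(0 + 1 + 0)
  = |-1| / √1
  = 1 / 1
  ≈ 1

1


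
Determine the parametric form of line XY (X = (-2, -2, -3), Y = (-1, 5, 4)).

Direction vector d = Y - X = (-1 + 2, 5 + 2, 4 + 3) = (1, 7, 7)
Parametric form r = X + t·d:
x = -2 + t, y = -2 + 7t, z = -3 + 7t

x = -2 + t, y = -2 + 7t, z = -3 + 7t


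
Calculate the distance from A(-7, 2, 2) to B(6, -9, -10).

d = √[(x₂-x₁)² + (y₂-y₁)² + (z₂-z₁)²]
  = √[13² + (-11)² + (-12)²]
  = √[169 + 121 + 144]
  = √434
  ≈ 20.83

20.83


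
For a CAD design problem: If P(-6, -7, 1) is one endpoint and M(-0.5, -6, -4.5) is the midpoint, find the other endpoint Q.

Q = 2M - P
  = (2·(-0.5) - (-6), 2·(-6) - (-7), 2·(-4.5) - 1)
  = (-1 + 6, -12 + 7, -9 - 1)
  = (5, -5, -10)

(5, -5, -10)


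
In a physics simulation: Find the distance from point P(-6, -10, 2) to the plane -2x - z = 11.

distance = |a·x₀ + b·y₀ + c·z₀ - d| / √(a² + b² + c²)
  = |(-2)·(-6) + 0·(-10) + (-1)·2 - 11| / √((-2)² + 0² + (-1)²)
  = |12 + 0 - 2 - 11| / √(4 + 0 + 1)
  = |-1| / √5
  = 1 / 2.236
  ≈ 0.4472

0.4472


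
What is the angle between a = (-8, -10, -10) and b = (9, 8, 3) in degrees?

a·b = (-8)·9 + (-10)·8 + (-10)·3 = -72 - 80 - 30 = -182
|a| = √((-8)² + (-10)² + (-10)²) = √264 ≈ 16.25
|b| = √(9² + 8² + 3²) = √154 ≈ 12.41
cos θ = (a·b)/(|a||b|) = -182/(16.25·12.41) ≈ -0.9026
θ = arccos(-0.9026) ≈ 154.5°

154.5°


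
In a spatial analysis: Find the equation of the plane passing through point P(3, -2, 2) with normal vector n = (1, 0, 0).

The plane through P with normal n = (a, b, c) satisfies n·(r - P) = 0,
i.e. ax + by + cz = a·x₀ + b·y₀ + c·z₀.
d = 1·3 + 0·(-2) + 0·2
  = 3 + 0 + 0
  = 3
Equation: x = 3

x = 3


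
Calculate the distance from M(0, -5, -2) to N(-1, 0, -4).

d = √[(x₂-x₁)² + (y₂-y₁)² + (z₂-z₁)²]
  = √[(-1)² + 5² + (-2)²]
  = √[1 + 25 + 4]
  = √30
  ≈ 5.477

5.477


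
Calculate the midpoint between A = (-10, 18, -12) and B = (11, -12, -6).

M = ((x₁+x₂)/2, (y₁+y₂)/2, (z₁+z₂)/2)
  = ((-10 + 11)/2, (18 - 12)/2, (-12 - 6)/2)
  = (1/2, 6/2, -18/2)
  = (0.5, 3, -9)

(0.5, 3, -9)


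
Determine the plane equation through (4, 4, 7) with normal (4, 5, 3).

The plane through P with normal n = (a, b, c) satisfies n·(r - P) = 0,
i.e. ax + by + cz = a·x₀ + b·y₀ + c·z₀.
d = 4·4 + 5·4 + 3·7
  = 16 + 20 + 21
  = 57
Equation: 4x + 5y + 3z = 57

4x + 5y + 3z = 57


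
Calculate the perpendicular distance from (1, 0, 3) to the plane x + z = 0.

distance = |a·x₀ + b·y₀ + c·z₀ - d| / √(a² + b² + c²)
  = |1·1 + 0·0 + 1·3 - 0| / √(1² + 0² + 1²)
  = |1 + 0 + 3 + 0| / √(1 + 0 + 1)
  = |4| / √2
  = 4 / 1.414
  ≈ 2.828

2.828


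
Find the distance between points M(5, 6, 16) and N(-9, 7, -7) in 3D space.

d = √[(x₂-x₁)² + (y₂-y₁)² + (z₂-z₁)²]
  = √[(-14)² + 1² + (-23)²]
  = √[196 + 1 + 529]
  = √726
  ≈ 26.94

26.94


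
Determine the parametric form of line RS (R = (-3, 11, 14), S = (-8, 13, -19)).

Direction vector d = S - R = (-8 + 3, 13 - 11, -19 - 14) = (-5, 2, -33)
Parametric form r = R + t·d:
x = -3 - 5t, y = 11 + 2t, z = 14 - 33t

x = -3 - 5t, y = 11 + 2t, z = 14 - 33t


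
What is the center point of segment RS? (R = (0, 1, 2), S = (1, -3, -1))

M = ((x₁+x₂)/2, (y₁+y₂)/2, (z₁+z₂)/2)
  = ((0 + 1)/2, (1 - 3)/2, (2 - 1)/2)
  = (1/2, -2/2, 1/2)
  = (0.5, -1, 0.5)

(0.5, -1, 0.5)


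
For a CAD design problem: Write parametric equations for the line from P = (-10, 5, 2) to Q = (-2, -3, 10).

Direction vector d = Q - P = (-2 + 10, -3 - 5, 10 - 2) = (8, -8, 8)
Parametric form r = P + t·d:
x = -10 + 8t, y = 5 - 8t, z = 2 + 8t

x = -10 + 8t, y = 5 - 8t, z = 2 + 8t


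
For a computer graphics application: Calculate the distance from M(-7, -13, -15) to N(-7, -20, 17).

d = √[(x₂-x₁)² + (y₂-y₁)² + (z₂-z₁)²]
  = √[0² + (-7)² + 32²]
  = √[0 + 49 + 1024]
  = √1073
  ≈ 32.76

32.76


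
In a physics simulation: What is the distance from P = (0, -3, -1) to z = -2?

distance = |a·x₀ + b·y₀ + c·z₀ - d| / √(a² + b² + c²)
  = |0·0 + 0·(-3) + 1·(-1) - (-2)| / √(0² + 0² + 1²)
  = |0 + 0 - 1 + 2| / √(0 + 0 + 1)
  = |1| / √1
  = 1 / 1
  ≈ 1

1


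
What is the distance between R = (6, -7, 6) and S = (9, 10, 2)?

d = √[(x₂-x₁)² + (y₂-y₁)² + (z₂-z₁)²]
  = √[3² + 17² + (-4)²]
  = √[9 + 289 + 16]
  = √314
  ≈ 17.72

17.72


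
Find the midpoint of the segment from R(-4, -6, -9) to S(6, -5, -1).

M = ((x₁+x₂)/2, (y₁+y₂)/2, (z₁+z₂)/2)
  = ((-4 + 6)/2, (-6 - 5)/2, (-9 - 1)/2)
  = (2/2, -11/2, -10/2)
  = (1, -5.5, -5)

(1, -5.5, -5)


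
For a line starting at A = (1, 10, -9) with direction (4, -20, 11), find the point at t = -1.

P(t) = A + t·d
  = (1 + 4·(-1), 10 + (-20)·(-1), -9 + 11·(-1))
  = (1 - 4, 10 + 20, -9 - 11)
  = (-3, 30, -20)

(-3, 30, -20)


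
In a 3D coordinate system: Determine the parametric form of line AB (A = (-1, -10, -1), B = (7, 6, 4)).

Direction vector d = B - A = (7 + 1, 6 + 10, 4 + 1) = (8, 16, 5)
Parametric form r = A + t·d:
x = -1 + 8t, y = -10 + 16t, z = -1 + 5t

x = -1 + 8t, y = -10 + 16t, z = -1 + 5t


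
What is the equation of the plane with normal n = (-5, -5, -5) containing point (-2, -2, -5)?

The plane through P with normal n = (a, b, c) satisfies n·(r - P) = 0,
i.e. ax + by + cz = a·x₀ + b·y₀ + c·z₀.
d = (-5)·(-2) + (-5)·(-2) + (-5)·(-5)
  = 10 + 10 + 25
  = 45
Equation: -5x - 5y - 5z = 45

-5x - 5y - 5z = 45


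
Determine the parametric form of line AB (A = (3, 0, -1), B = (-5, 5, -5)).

Direction vector d = B - A = (-5 - 3, 5 + 0, -5 + 1) = (-8, 5, -4)
Parametric form r = A + t·d:
x = 3 - 8t, y = 0 + 5t, z = -1 - 4t

x = 3 - 8t, y = 0 + 5t, z = -1 - 4t


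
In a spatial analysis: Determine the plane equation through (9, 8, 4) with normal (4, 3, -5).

The plane through P with normal n = (a, b, c) satisfies n·(r - P) = 0,
i.e. ax + by + cz = a·x₀ + b·y₀ + c·z₀.
d = 4·9 + 3·8 + (-5)·4
  = 36 + 24 - 20
  = 40
Equation: 4x + 3y - 5z = 40

4x + 3y - 5z = 40


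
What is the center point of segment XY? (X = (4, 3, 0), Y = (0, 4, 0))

M = ((x₁+x₂)/2, (y₁+y₂)/2, (z₁+z₂)/2)
  = ((4 + 0)/2, (3 + 4)/2, (0 + 0)/2)
  = (4/2, 7/2, 0/2)
  = (2, 3.5, 0)

(2, 3.5, 0)


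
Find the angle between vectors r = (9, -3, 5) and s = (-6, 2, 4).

r·s = 9·(-6) + (-3)·2 + 5·4 = -54 - 6 + 20 = -40
|r| = √(9² + (-3)² + 5²) = √115 ≈ 10.72
|s| = √((-6)² + 2² + 4²) = √56 ≈ 7.483
cos θ = (r·s)/(|r||s|) = -40/(10.72·7.483) ≈ -0.4984
θ = arccos(-0.4984) ≈ 119.9°

119.9°


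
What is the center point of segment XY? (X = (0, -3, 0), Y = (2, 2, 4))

M = ((x₁+x₂)/2, (y₁+y₂)/2, (z₁+z₂)/2)
  = ((0 + 2)/2, (-3 + 2)/2, (0 + 4)/2)
  = (2/2, -1/2, 4/2)
  = (1, -0.5, 2)

(1, -0.5, 2)


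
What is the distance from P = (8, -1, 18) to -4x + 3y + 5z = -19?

distance = |a·x₀ + b·y₀ + c·z₀ - d| / √(a² + b² + c²)
  = |(-4)·8 + 3·(-1) + 5·18 - (-19)| / √((-4)² + 3² + 5²)
  = |-32 - 3 + 90 + 19| / √(16 + 9 + 25)
  = |74| / √50
  = 74 / 7.071
  ≈ 10.47

10.47


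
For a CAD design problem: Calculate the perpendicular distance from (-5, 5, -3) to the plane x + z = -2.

distance = |a·x₀ + b·y₀ + c·z₀ - d| / √(a² + b² + c²)
  = |1·(-5) + 0·5 + 1·(-3) - (-2)| / √(1² + 0² + 1²)
  = |-5 + 0 - 3 + 2| / √(1 + 0 + 1)
  = |-6| / √2
  = 6 / 1.414
  ≈ 4.243

4.243


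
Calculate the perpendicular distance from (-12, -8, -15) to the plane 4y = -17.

distance = |a·x₀ + b·y₀ + c·z₀ - d| / √(a² + b² + c²)
  = |0·(-12) + 4·(-8) + 0·(-15) - (-17)| / √(0² + 4² + 0²)
  = |0 - 32 + 0 + 17| / √(0 + 16 + 0)
  = |-15| / √16
  = 15 / 4
  ≈ 3.75

3.75


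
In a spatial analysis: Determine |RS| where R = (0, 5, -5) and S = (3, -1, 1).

d = √[(x₂-x₁)² + (y₂-y₁)² + (z₂-z₁)²]
  = √[3² + (-6)² + 6²]
  = √[9 + 36 + 36]
  = √81
  ≈ 9

9


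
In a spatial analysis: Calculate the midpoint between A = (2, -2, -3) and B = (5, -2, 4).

M = ((x₁+x₂)/2, (y₁+y₂)/2, (z₁+z₂)/2)
  = ((2 + 5)/2, (-2 - 2)/2, (-3 + 4)/2)
  = (7/2, -4/2, 1/2)
  = (3.5, -2, 0.5)

(3.5, -2, 0.5)


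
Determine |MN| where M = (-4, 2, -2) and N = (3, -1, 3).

d = √[(x₂-x₁)² + (y₂-y₁)² + (z₂-z₁)²]
  = √[7² + (-3)² + 5²]
  = √[49 + 9 + 25]
  = √83
  ≈ 9.11

9.11


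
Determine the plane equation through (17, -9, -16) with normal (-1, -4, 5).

The plane through P with normal n = (a, b, c) satisfies n·(r - P) = 0,
i.e. ax + by + cz = a·x₀ + b·y₀ + c·z₀.
d = (-1)·17 + (-4)·(-9) + 5·(-16)
  = -17 + 36 - 80
  = -61
Equation: -x - 4y + 5z = -61

-x - 4y + 5z = -61


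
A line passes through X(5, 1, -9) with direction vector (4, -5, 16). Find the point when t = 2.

P(t) = X + t·d
  = (5 + 4·2, 1 + (-5)·2, -9 + 16·2)
  = (5 + 8, 1 - 10, -9 + 32)
  = (13, -9, 23)

(13, -9, 23)


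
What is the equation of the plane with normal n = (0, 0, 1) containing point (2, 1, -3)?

The plane through P with normal n = (a, b, c) satisfies n·(r - P) = 0,
i.e. ax + by + cz = a·x₀ + b·y₀ + c·z₀.
d = 0·2 + 0·1 + 1·(-3)
  = 0 + 0 - 3
  = -3
Equation: z = -3

z = -3


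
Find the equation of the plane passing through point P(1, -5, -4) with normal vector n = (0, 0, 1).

The plane through P with normal n = (a, b, c) satisfies n·(r - P) = 0,
i.e. ax + by + cz = a·x₀ + b·y₀ + c·z₀.
d = 0·1 + 0·(-5) + 1·(-4)
  = 0 + 0 - 4
  = -4
Equation: z = -4

z = -4


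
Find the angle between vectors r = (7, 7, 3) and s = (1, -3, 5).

r·s = 7·1 + 7·(-3) + 3·5 = 7 - 21 + 15 = 1
|r| = √(7² + 7² + 3²) = √107 ≈ 10.34
|s| = √(1² + (-3)² + 5²) = √35 ≈ 5.916
cos θ = (r·s)/(|r||s|) = 1/(10.34·5.916) ≈ 0.01634
θ = arccos(0.01634) ≈ 89.06°

89.06°


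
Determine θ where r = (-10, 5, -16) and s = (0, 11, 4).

r·s = (-10)·0 + 5·11 + (-16)·4 = 0 + 55 - 64 = -9
|r| = √((-10)² + 5² + (-16)²) = √381 ≈ 19.52
|s| = √(0² + 11² + 4²) = √137 ≈ 11.7
cos θ = (r·s)/(|r||s|) = -9/(19.52·11.7) ≈ -0.03939
θ = arccos(-0.03939) ≈ 92.26°

92.26°


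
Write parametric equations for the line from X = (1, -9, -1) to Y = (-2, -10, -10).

Direction vector d = Y - X = (-2 - 1, -10 + 9, -10 + 1) = (-3, -1, -9)
Parametric form r = X + t·d:
x = 1 - 3t, y = -9 - t, z = -1 - 9t

x = 1 - 3t, y = -9 - t, z = -1 - 9t


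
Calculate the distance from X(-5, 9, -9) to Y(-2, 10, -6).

d = √[(x₂-x₁)² + (y₂-y₁)² + (z₂-z₁)²]
  = √[3² + 1² + 3²]
  = √[9 + 1 + 9]
  = √19
  ≈ 4.359

4.359


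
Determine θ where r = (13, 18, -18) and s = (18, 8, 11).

r·s = 13·18 + 18·8 + (-18)·11 = 234 + 144 - 198 = 180
|r| = √(13² + 18² + (-18)²) = √817 ≈ 28.58
|s| = √(18² + 8² + 11²) = √509 ≈ 22.56
cos θ = (r·s)/(|r||s|) = 180/(28.58·22.56) ≈ 0.2791
θ = arccos(0.2791) ≈ 73.79°

73.79°


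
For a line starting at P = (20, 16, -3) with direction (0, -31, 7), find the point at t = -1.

P(t) = P + t·d
  = (20 + 0·(-1), 16 + (-31)·(-1), -3 + 7·(-1))
  = (20 + 0, 16 + 31, -3 - 7)
  = (20, 47, -10)

(20, 47, -10)


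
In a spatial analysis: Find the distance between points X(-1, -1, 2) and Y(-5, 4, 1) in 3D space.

d = √[(x₂-x₁)² + (y₂-y₁)² + (z₂-z₁)²]
  = √[(-4)² + 5² + (-1)²]
  = √[16 + 25 + 1]
  = √42
  ≈ 6.481

6.481


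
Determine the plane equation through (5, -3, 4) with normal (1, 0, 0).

The plane through P with normal n = (a, b, c) satisfies n·(r - P) = 0,
i.e. ax + by + cz = a·x₀ + b·y₀ + c·z₀.
d = 1·5 + 0·(-3) + 0·4
  = 5 + 0 + 0
  = 5
Equation: x = 5

x = 5


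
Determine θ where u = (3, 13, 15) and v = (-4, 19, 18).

u·v = 3·(-4) + 13·19 + 15·18 = -12 + 247 + 270 = 505
|u| = √(3² + 13² + 15²) = √403 ≈ 20.07
|v| = √((-4)² + 19² + 18²) = √701 ≈ 26.48
cos θ = (u·v)/(|u||v|) = 505/(20.07·26.48) ≈ 0.9501
θ = arccos(0.9501) ≈ 18.17°

18.17°


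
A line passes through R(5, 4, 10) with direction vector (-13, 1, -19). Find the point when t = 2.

P(t) = R + t·d
  = (5 + (-13)·2, 4 + 1·2, 10 + (-19)·2)
  = (5 - 26, 4 + 2, 10 - 38)
  = (-21, 6, -28)

(-21, 6, -28)


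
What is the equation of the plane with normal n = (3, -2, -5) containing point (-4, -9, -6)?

The plane through P with normal n = (a, b, c) satisfies n·(r - P) = 0,
i.e. ax + by + cz = a·x₀ + b·y₀ + c·z₀.
d = 3·(-4) + (-2)·(-9) + (-5)·(-6)
  = -12 + 18 + 30
  = 36
Equation: 3x - 2y - 5z = 36

3x - 2y - 5z = 36


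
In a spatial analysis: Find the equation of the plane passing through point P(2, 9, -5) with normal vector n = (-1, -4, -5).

The plane through P with normal n = (a, b, c) satisfies n·(r - P) = 0,
i.e. ax + by + cz = a·x₀ + b·y₀ + c·z₀.
d = (-1)·2 + (-4)·9 + (-5)·(-5)
  = -2 - 36 + 25
  = -13
Equation: -x - 4y - 5z = -13

-x - 4y - 5z = -13


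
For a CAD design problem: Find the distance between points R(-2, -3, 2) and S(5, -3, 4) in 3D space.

d = √[(x₂-x₁)² + (y₂-y₁)² + (z₂-z₁)²]
  = √[7² + 0² + 2²]
  = √[49 + 0 + 4]
  = √53
  ≈ 7.28

7.28


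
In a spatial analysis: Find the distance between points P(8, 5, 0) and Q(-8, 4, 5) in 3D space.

d = √[(x₂-x₁)² + (y₂-y₁)² + (z₂-z₁)²]
  = √[(-16)² + (-1)² + 5²]
  = √[256 + 1 + 25]
  = √282
  ≈ 16.79

16.79


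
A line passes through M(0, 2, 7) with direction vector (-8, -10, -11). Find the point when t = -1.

P(t) = M + t·d
  = (0 + (-8)·(-1), 2 + (-10)·(-1), 7 + (-11)·(-1))
  = (0 + 8, 2 + 10, 7 + 11)
  = (8, 12, 18)

(8, 12, 18)


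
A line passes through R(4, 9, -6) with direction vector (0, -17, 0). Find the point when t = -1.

P(t) = R + t·d
  = (4 + 0·(-1), 9 + (-17)·(-1), -6 + 0·(-1))
  = (4 + 0, 9 + 17, -6 + 0)
  = (4, 26, -6)

(4, 26, -6)


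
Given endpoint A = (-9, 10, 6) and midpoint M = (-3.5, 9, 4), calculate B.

B = 2M - A
  = (2·(-3.5) - (-9), 2·9 - 10, 2·4 - 6)
  = (-7 + 9, 18 - 10, 8 - 6)
  = (2, 8, 2)

(2, 8, 2)


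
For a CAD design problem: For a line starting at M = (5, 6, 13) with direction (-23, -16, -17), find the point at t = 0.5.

P(t) = M + t·d
  = (5 + (-23)·0.5, 6 + (-16)·0.5, 13 + (-17)·0.5)
  = (5 - 11.5, 6 - 8, 13 - 8.5)
  = (-6.5, -2, 4.5)

(-6.5, -2, 4.5)


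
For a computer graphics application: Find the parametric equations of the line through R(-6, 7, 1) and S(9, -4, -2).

Direction vector d = S - R = (9 + 6, -4 - 7, -2 - 1) = (15, -11, -3)
Parametric form r = R + t·d:
x = -6 + 15t, y = 7 - 11t, z = 1 - 3t

x = -6 + 15t, y = 7 - 11t, z = 1 - 3t


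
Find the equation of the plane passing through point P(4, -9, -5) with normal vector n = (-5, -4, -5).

The plane through P with normal n = (a, b, c) satisfies n·(r - P) = 0,
i.e. ax + by + cz = a·x₀ + b·y₀ + c·z₀.
d = (-5)·4 + (-4)·(-9) + (-5)·(-5)
  = -20 + 36 + 25
  = 41
Equation: -5x - 4y - 5z = 41

-5x - 4y - 5z = 41


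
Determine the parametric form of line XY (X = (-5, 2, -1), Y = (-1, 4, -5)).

Direction vector d = Y - X = (-1 + 5, 4 - 2, -5 + 1) = (4, 2, -4)
Parametric form r = X + t·d:
x = -5 + 4t, y = 2 + 2t, z = -1 - 4t

x = -5 + 4t, y = 2 + 2t, z = -1 - 4t


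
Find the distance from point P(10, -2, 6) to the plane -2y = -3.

distance = |a·x₀ + b·y₀ + c·z₀ - d| / √(a² + b² + c²)
  = |0·10 + (-2)·(-2) + 0·6 - (-3)| / √(0² + (-2)² + 0²)
  = |0 + 4 + 0 + 3| / √(0 + 4 + 0)
  = |7| / √4
  = 7 / 2
  ≈ 3.5

3.5


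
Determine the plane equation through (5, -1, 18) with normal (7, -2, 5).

The plane through P with normal n = (a, b, c) satisfies n·(r - P) = 0,
i.e. ax + by + cz = a·x₀ + b·y₀ + c·z₀.
d = 7·5 + (-2)·(-1) + 5·18
  = 35 + 2 + 90
  = 127
Equation: 7x - 2y + 5z = 127

7x - 2y + 5z = 127


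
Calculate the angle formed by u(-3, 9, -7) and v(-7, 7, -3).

u·v = (-3)·(-7) + 9·7 + (-7)·(-3) = 21 + 63 + 21 = 105
|u| = √((-3)² + 9² + (-7)²) = √139 ≈ 11.79
|v| = √((-7)² + 7² + (-3)²) = √107 ≈ 10.34
cos θ = (u·v)/(|u||v|) = 105/(11.79·10.34) ≈ 0.861
θ = arccos(0.861) ≈ 30.57°

30.57°


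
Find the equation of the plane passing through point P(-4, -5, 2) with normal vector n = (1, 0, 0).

The plane through P with normal n = (a, b, c) satisfies n·(r - P) = 0,
i.e. ax + by + cz = a·x₀ + b·y₀ + c·z₀.
d = 1·(-4) + 0·(-5) + 0·2
  = -4 + 0 + 0
  = -4
Equation: x = -4

x = -4


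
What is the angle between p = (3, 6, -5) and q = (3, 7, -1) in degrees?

p·q = 3·3 + 6·7 + (-5)·(-1) = 9 + 42 + 5 = 56
|p| = √(3² + 6² + (-5)²) = √70 ≈ 8.367
|q| = √(3² + 7² + (-1)²) = √59 ≈ 7.681
cos θ = (p·q)/(|p||q|) = 56/(8.367·7.681) ≈ 0.8714
θ = arccos(0.8714) ≈ 29.38°

29.38°


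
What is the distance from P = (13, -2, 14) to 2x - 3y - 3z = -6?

distance = |a·x₀ + b·y₀ + c·z₀ - d| / √(a² + b² + c²)
  = |2·13 + (-3)·(-2) + (-3)·14 - (-6)| / √(2² + (-3)² + (-3)²)
  = |26 + 6 - 42 + 6| / √(4 + 9 + 9)
  = |-4| / √22
  = 4 / 4.69
  ≈ 0.8528

0.8528


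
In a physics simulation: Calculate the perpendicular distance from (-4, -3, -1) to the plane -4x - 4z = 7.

distance = |a·x₀ + b·y₀ + c·z₀ - d| / √(a² + b² + c²)
  = |(-4)·(-4) + 0·(-3) + (-4)·(-1) - 7| / √((-4)² + 0² + (-4)²)
  = |16 + 0 + 4 - 7| / √(16 + 0 + 16)
  = |13| / √32
  = 13 / 5.657
  ≈ 2.298

2.298


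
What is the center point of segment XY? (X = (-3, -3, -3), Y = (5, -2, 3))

M = ((x₁+x₂)/2, (y₁+y₂)/2, (z₁+z₂)/2)
  = ((-3 + 5)/2, (-3 - 2)/2, (-3 + 3)/2)
  = (2/2, -5/2, 0/2)
  = (1, -2.5, 0)

(1, -2.5, 0)


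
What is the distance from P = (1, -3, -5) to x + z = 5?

distance = |a·x₀ + b·y₀ + c·z₀ - d| / √(a² + b² + c²)
  = |1·1 + 0·(-3) + 1·(-5) - 5| / √(1² + 0² + 1²)
  = |1 + 0 - 5 - 5| / √(1 + 0 + 1)
  = |-9| / √2
  = 9 / 1.414
  ≈ 6.364

6.364
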